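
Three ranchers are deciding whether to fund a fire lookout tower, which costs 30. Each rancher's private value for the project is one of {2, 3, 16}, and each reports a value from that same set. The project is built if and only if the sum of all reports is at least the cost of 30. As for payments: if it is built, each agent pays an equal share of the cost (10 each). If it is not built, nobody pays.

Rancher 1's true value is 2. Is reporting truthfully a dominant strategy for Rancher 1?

Check each profile of the others' reports and compare truth against every alternative report.
Others report (16, 16): truth gives -8, best alternative gives -8.
Others report (2, 2): truth gives 0, best alternative gives 0.
Others report (2, 3): truth gives 0, best alternative gives 0.
Others report (2, 16): truth gives 0, best alternative gives 0.
Others report (3, 2): truth gives 0, best alternative gives 0.
Others report (3, 3): truth gives 0, best alternative gives 0.
(Remaining 3 profiles checked similarly; truth is weakly best in each.)
In every case the truthful report is at least as good as any alternative, so it is a dominant strategy.

Yes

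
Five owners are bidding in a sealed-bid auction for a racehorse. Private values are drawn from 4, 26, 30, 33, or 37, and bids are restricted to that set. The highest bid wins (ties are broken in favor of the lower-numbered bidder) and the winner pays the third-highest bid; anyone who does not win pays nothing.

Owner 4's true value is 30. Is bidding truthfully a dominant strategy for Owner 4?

Consider the case where Owner 1 bids 4, Owner 2 bids 4, Owner 3 bids 4 and Owner 5 bids 33.
Truthful bid 30: loses, pays 0, utility 0.
Bid 33 instead: wins, pays 4, utility 30 - 4 = 26.
Since 26 > 0, bidding 33 is strictly better here, so truthful bidding is not dominant.

No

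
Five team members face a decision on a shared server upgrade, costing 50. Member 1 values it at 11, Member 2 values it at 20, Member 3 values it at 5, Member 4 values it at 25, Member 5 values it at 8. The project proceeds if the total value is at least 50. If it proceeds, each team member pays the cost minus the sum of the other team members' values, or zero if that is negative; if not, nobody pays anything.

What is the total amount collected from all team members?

Total value 69 ≥ cost 50, so it is built.
Member 1: others sum to 58; max(0, 50 - 58) = 0.
Member 2: others sum to 49; max(0, 50 - 49) = 1.
Member 3: others sum to 64; max(0, 50 - 64) = 0.
Member 4: others sum to 44; max(0, 50 - 44) = 6.
Member 5: others sum to 61; max(0, 50 - 61) = 0.
Total collected = 0 + 1 + 0 + 6 + 0 = 7.

7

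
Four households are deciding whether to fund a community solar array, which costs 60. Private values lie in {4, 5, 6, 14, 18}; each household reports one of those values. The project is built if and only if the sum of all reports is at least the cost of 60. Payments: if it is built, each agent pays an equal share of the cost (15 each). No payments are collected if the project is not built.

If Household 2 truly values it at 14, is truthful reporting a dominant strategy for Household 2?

No

Consider the case where Household 1 reports 14, Household 3 reports 14 and Household 4 reports 18.
Truthful report 14: project built, pays 15, utility 14 - 15 = -1.
Report 4 instead: project not built, utility 0.
Since 0 > -1, reporting 4 is strictly better here, so truthful reporting is not dominant.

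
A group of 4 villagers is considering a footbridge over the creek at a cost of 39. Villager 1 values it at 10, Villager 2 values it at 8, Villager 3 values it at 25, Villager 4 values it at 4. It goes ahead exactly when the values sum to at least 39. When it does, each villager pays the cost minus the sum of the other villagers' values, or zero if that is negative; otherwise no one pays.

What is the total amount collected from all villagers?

19

Total value 47 ≥ cost 39, so it is built.
Villager 1: others sum to 37; max(0, 39 - 37) = 2.
Villager 2: others sum to 39; max(0, 39 - 39) = 0.
Villager 3: others sum to 22; max(0, 39 - 22) = 17.
Villager 4: others sum to 43; max(0, 39 - 43) = 0.
Total collected = 2 + 0 + 17 + 0 = 19.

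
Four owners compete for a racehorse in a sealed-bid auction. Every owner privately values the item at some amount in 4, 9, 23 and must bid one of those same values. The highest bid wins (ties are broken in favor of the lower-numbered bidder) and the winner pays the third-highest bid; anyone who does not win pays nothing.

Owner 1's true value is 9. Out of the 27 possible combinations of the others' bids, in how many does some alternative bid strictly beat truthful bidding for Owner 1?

Others bid (4, 4, 23): truth gives 0; bid 23 gives 5 > 0. Violating.
Others bid (4, 23, 4): truth gives 0; bid 23 gives 5 > 0. Violating.
Others bid (23, 4, 4): truth gives 0; bid 23 gives 5 > 0. Violating.
Others bid (4, 4, 4): truth gives 5; no alternative beats it.
Others bid (4, 4, 9): truth gives 5; no alternative beats it.
(Checking all 27 profiles: 3 have a profitable deviation, 24 do not.)

3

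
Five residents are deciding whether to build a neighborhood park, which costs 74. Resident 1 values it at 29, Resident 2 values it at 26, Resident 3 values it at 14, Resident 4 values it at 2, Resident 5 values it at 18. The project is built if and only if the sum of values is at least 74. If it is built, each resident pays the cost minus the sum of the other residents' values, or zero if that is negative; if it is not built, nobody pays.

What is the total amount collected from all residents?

Total value 89 ≥ cost 74, so it is built.
Resident 1: others sum to 60; max(0, 74 - 60) = 14.
Resident 2: others sum to 63; max(0, 74 - 63) = 11.
Resident 3: others sum to 75; max(0, 74 - 75) = 0.
Resident 4: others sum to 87; max(0, 74 - 87) = 0.
Resident 5: others sum to 71; max(0, 74 - 71) = 3.
Total collected = 14 + 11 + 0 + 0 + 3 = 28.

28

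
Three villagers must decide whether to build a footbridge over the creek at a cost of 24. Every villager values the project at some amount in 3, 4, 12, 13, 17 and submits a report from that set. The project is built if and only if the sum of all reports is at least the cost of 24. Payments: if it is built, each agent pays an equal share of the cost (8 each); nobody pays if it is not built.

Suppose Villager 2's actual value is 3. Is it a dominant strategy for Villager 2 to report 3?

Yes

Check each profile of the others' reports and compare truth against every alternative report.
Others report (3, 17): truth gives 0, best alternative gives -5.
Others report (17, 3): truth gives 0, best alternative gives -5.
Others report (4, 17): truth gives -5, best alternative gives -5.
Others report (12, 12): truth gives -5, best alternative gives -5.
Others report (12, 13): truth gives -5, best alternative gives -5.
Others report (12, 17): truth gives -5, best alternative gives -5.
(Remaining 19 profiles checked similarly; truth is weakly best in each.)
In every case the truthful report is at least as good as any alternative, so it is a dominant strategy.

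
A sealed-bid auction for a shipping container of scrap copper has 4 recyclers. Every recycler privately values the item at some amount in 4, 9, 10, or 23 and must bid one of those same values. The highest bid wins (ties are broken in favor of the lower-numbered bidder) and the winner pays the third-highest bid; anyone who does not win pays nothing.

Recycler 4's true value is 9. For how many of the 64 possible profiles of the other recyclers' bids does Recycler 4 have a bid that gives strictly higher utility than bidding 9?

Others bid (4, 4, 9): truth gives 0; bid 10 gives 5 > 0. Violating.
Others bid (4, 4, 10): truth gives 0; bid 23 gives 5 > 0. Violating.
Others bid (4, 9, 4): truth gives 0; bid 10 gives 5 > 0. Violating.
Others bid (4, 10, 4): truth gives 0; bid 23 gives 5 > 0. Violating.
Others bid (4, 4, 4): truth gives 5; no alternative beats it.
Others bid (4, 4, 23): truth gives 0; no alternative beats it.
(Checking all 64 profiles: 6 have a profitable deviation, 58 do not.)

6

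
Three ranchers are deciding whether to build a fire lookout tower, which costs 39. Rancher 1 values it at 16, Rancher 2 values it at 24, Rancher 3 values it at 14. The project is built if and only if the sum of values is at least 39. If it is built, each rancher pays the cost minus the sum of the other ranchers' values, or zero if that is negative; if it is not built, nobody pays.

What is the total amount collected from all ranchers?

Total value 54 ≥ cost 39, so it is built.
Rancher 1: others sum to 38; max(0, 39 - 38) = 1.
Rancher 2: others sum to 30; max(0, 39 - 30) = 9.
Rancher 3: others sum to 40; max(0, 39 - 40) = 0.
Total collected = 1 + 9 + 0 = 10.

10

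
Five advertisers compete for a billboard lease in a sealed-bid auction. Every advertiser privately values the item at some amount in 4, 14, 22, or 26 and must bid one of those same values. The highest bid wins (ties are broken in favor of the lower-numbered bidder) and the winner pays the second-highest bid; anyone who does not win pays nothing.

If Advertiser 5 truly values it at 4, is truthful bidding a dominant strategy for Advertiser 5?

Yes

Check each profile of the others' bids and compare truth against every alternative bid.
Others bid (4, 4, 4, 4): truth gives 0, best alternative gives 0.
Others bid (4, 4, 4, 14): truth gives 0, best alternative gives 0.
Others bid (4, 4, 4, 22): truth gives 0, best alternative gives 0.
Others bid (4, 4, 4, 26): truth gives 0, best alternative gives 0.
Others bid (4, 4, 14, 4): truth gives 0, best alternative gives 0.
Others bid (4, 4, 14, 14): truth gives 0, best alternative gives 0.
(Remaining 250 profiles checked similarly; truth is weakly best in each.)
In every case the truthful bid is at least as good as any alternative, so it is a dominant strategy.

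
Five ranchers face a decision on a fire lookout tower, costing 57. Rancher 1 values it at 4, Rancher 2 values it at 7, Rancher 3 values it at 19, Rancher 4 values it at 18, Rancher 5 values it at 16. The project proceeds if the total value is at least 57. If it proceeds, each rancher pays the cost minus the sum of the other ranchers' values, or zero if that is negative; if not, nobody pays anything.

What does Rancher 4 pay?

11

Total value 64 ≥ cost 57, so the project is built.
The other ranchers' values sum to 46.
Cost minus that sum is 57 - 46 = 11.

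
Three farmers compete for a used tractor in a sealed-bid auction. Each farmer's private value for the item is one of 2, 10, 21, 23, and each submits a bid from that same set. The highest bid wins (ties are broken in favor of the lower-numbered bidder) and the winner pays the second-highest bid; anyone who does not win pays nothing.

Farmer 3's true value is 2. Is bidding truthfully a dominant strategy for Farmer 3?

Check each profile of the others' bids and compare truth against every alternative bid.
Others bid (2, 2): truth gives 0, best alternative gives 0.
Others bid (2, 10): truth gives 0, best alternative gives 0.
Others bid (2, 21): truth gives 0, best alternative gives 0.
Others bid (2, 23): truth gives 0, best alternative gives 0.
Others bid (10, 2): truth gives 0, best alternative gives 0.
Others bid (10, 10): truth gives 0, best alternative gives 0.
(Remaining 10 profiles checked similarly; truth is weakly best in each.)
In every case the truthful bid is at least as good as any alternative, so it is a dominant strategy.

Yes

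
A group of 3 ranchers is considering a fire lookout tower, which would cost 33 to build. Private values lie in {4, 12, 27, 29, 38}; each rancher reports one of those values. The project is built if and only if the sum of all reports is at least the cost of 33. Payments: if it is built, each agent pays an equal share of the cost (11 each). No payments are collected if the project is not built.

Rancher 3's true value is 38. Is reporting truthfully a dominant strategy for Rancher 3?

Yes

Check each profile of the others' reports and compare truth against every alternative report.
Others report (4, 4): truth gives 27, best alternative gives 27.
Others report (4, 12): truth gives 27, best alternative gives 27.
Others report (4, 27): truth gives 27, best alternative gives 27.
Others report (4, 29): truth gives 27, best alternative gives 27.
Others report (4, 38): truth gives 27, best alternative gives 27.
Others report (12, 4): truth gives 27, best alternative gives 27.
(Remaining 19 profiles checked similarly; truth is weakly best in each.)
In every case the truthful report is at least as good as any alternative, so it is a dominant strategy.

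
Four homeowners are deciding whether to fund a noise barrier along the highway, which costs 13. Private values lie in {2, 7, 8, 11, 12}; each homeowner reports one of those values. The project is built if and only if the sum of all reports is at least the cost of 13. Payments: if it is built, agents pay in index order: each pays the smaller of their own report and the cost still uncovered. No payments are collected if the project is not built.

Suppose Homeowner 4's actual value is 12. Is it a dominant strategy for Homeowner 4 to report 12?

Check each profile of the others' reports and compare truth against every alternative report.
Others report (2, 2, 11): truth gives 12, best alternative gives 12.
Others report (2, 2, 12): truth gives 12, best alternative gives 12.
Others report (2, 7, 7): truth gives 12, best alternative gives 12.
Others report (2, 7, 8): truth gives 12, best alternative gives 12.
Others report (2, 7, 11): truth gives 12, best alternative gives 12.
Others report (2, 7, 12): truth gives 12, best alternative gives 12.
(Remaining 119 profiles checked similarly; truth is weakly best in each.)
In every case the truthful report is at least as good as any alternative, so it is a dominant strategy.

Yes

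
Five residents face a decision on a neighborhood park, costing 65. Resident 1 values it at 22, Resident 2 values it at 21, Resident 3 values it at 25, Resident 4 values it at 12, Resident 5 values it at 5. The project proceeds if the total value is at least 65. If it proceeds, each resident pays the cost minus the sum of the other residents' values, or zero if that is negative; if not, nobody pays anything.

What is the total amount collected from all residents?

Total value 85 ≥ cost 65, so it is built.
Resident 1: others sum to 63; max(0, 65 - 63) = 2.
Resident 2: others sum to 64; max(0, 65 - 64) = 1.
Resident 3: others sum to 60; max(0, 65 - 60) = 5.
Resident 4: others sum to 73; max(0, 65 - 73) = 0.
Resident 5: others sum to 80; max(0, 65 - 80) = 0.
Total collected = 2 + 1 + 5 + 0 + 0 = 8.

8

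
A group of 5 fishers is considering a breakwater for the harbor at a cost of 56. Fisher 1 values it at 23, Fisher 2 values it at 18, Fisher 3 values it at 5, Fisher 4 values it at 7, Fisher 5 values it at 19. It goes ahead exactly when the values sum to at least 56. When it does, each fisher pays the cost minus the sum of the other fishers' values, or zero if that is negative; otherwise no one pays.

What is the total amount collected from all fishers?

Total value 72 ≥ cost 56, so it is built.
Fisher 1: others sum to 49; max(0, 56 - 49) = 7.
Fisher 2: others sum to 54; max(0, 56 - 54) = 2.
Fisher 3: others sum to 67; max(0, 56 - 67) = 0.
Fisher 4: others sum to 65; max(0, 56 - 65) = 0.
Fisher 5: others sum to 53; max(0, 56 - 53) = 3.
Total collected = 7 + 2 + 0 + 0 + 3 = 12.

12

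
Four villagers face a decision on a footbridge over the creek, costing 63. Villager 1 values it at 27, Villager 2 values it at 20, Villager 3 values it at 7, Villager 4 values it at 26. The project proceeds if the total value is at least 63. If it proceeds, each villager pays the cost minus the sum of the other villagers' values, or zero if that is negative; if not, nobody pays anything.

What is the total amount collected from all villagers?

22

Total value 80 ≥ cost 63, so it is built.
Villager 1: others sum to 53; max(0, 63 - 53) = 10.
Villager 2: others sum to 60; max(0, 63 - 60) = 3.
Villager 3: others sum to 73; max(0, 63 - 73) = 0.
Villager 4: others sum to 54; max(0, 63 - 54) = 9.
Total collected = 10 + 3 + 0 + 9 = 22.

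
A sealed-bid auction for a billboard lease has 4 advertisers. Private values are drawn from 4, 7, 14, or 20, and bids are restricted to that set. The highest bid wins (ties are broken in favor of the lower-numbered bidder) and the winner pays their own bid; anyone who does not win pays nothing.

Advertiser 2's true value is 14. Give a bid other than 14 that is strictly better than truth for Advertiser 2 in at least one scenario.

Suppose Advertiser 1 bids 4, Advertiser 3 bids 4 and Advertiser 4 bids 4.
Bid 14: wins, pays 14, utility 14 - 14 = 0.
Bid 7: wins, pays 7, utility 14 - 7 = 7.
So bidding 7 beats truth here (7 > 0).

7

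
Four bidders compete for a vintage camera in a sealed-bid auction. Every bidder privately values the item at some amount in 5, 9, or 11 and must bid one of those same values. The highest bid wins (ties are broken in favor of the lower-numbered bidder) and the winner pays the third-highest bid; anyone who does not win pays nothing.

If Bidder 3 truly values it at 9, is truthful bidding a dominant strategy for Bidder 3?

Consider the case where Bidder 1 bids 5, Bidder 2 bids 5 and Bidder 4 bids 11.
Truthful bid 9: loses, pays 0, utility 0.
Bid 11 instead: wins, pays 5, utility 9 - 5 = 4.
Since 4 > 0, bidding 11 is strictly better here, so truthful bidding is not dominant.

No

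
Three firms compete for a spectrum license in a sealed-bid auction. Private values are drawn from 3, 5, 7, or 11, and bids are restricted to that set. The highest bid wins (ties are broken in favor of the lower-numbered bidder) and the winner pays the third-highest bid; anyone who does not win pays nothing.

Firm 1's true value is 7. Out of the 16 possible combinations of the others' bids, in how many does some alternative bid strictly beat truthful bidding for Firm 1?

4

Others bid (3, 11): truth gives 0; bid 11 gives 4 > 0. Violating.
Others bid (5, 11): truth gives 0; bid 11 gives 2 > 0. Violating.
Others bid (11, 3): truth gives 0; bid 11 gives 4 > 0. Violating.
Others bid (11, 5): truth gives 0; bid 11 gives 2 > 0. Violating.
Others bid (3, 3): truth gives 4; no alternative beats it.
Others bid (3, 5): truth gives 4; no alternative beats it.
(Checking all 16 profiles: 4 have a profitable deviation, 12 do not.)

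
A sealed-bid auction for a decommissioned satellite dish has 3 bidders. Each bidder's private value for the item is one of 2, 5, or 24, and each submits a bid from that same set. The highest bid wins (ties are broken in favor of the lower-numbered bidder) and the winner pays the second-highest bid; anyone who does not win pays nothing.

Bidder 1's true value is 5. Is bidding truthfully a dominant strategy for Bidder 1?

Yes

Check each profile of the others' bids and compare truth against every alternative bid.
Others bid (2, 2): truth gives 3, best alternative gives 3.
Others bid (2, 5): truth gives 0, best alternative gives 0.
Others bid (2, 24): truth gives 0, best alternative gives 0.
Others bid (5, 2): truth gives 0, best alternative gives 0.
Others bid (5, 5): truth gives 0, best alternative gives 0.
Others bid (5, 24): truth gives 0, best alternative gives 0.
(Remaining 3 profiles checked similarly; truth is weakly best in each.)
In every case the truthful bid is at least as good as any alternative, so it is a dominant strategy.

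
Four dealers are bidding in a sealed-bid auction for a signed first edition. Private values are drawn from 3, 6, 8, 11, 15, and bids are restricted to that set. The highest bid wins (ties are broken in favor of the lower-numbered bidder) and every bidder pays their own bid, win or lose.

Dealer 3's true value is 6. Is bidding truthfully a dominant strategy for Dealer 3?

Consider the case where Dealer 1 bids 3, Dealer 2 bids 3 and Dealer 4 bids 8.
Truthful bid 6: loses but pays 6, utility -6.
Bid 3 instead: loses but pays 3, utility -3.
Since -3 > -6, bidding 3 is strictly better here, so truthful bidding is not dominant.

No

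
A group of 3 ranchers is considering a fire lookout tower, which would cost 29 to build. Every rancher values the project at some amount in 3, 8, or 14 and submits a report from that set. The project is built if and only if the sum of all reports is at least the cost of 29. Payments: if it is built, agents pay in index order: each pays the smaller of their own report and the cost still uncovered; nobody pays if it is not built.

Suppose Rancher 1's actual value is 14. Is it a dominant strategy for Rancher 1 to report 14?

Consider the case where Rancher 2 reports 8 and Rancher 3 reports 14.
Truthful report 14: project built, pays 14, utility 14 - 14 = 0.
Report 8 instead: project built, pays 8, utility 14 - 8 = 6.
Since 6 > 0, reporting 8 is strictly better here, so truthful reporting is not dominant.

No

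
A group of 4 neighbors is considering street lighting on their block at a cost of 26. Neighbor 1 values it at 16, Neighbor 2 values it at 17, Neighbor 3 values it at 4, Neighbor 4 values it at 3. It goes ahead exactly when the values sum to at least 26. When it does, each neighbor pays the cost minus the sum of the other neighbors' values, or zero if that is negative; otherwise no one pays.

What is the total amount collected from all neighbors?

Total value 40 ≥ cost 26, so it is built.
Neighbor 1: others sum to 24; max(0, 26 - 24) = 2.
Neighbor 2: others sum to 23; max(0, 26 - 23) = 3.
Neighbor 3: others sum to 36; max(0, 26 - 36) = 0.
Neighbor 4: others sum to 37; max(0, 26 - 37) = 0.
Total collected = 2 + 3 + 0 + 0 = 5.

5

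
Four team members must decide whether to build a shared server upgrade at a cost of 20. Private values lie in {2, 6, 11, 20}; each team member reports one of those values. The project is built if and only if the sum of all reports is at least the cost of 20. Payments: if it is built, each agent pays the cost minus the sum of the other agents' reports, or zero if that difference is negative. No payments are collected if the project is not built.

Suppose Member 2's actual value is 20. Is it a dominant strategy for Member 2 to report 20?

Yes

Check each profile of the others' reports and compare truth against every alternative report.
Others report (2, 2, 2): truth gives 6, best alternative gives 0.
Others report (2, 2, 20): truth gives 20, best alternative gives 20.
Others report (2, 6, 20): truth gives 20, best alternative gives 20.
Others report (2, 11, 11): truth gives 20, best alternative gives 20.
Others report (2, 11, 20): truth gives 20, best alternative gives 20.
Others report (2, 20, 2): truth gives 20, best alternative gives 20.
(Remaining 58 profiles checked similarly; truth is weakly best in each.)
In every case the truthful report is at least as good as any alternative, so it is a dominant strategy.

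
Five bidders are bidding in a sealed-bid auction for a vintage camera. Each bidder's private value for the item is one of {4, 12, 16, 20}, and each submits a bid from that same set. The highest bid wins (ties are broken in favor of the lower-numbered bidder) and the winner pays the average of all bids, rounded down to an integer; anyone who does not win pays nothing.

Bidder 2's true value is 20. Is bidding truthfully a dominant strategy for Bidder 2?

Consider the case where Bidder 1 bids 4, Bidder 3 bids 4, Bidder 4 bids 4 and Bidder 5 bids 4.
Truthful bid 20: wins, pays 7, utility 20 - 7 = 13.
Bid 12 instead: wins, pays 5, utility 20 - 5 = 15.
Since 15 > 13, bidding 12 is strictly better here, so truthful bidding is not dominant.

No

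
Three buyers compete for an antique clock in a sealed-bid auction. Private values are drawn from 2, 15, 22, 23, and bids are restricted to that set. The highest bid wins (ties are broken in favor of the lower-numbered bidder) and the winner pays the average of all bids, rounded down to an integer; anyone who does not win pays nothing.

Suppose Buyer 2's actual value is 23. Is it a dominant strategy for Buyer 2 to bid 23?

Consider the case where Buyer 1 bids 2 and Buyer 3 bids 2.
Truthful bid 23: wins, pays 9, utility 23 - 9 = 14.
Bid 15 instead: wins, pays 6, utility 23 - 6 = 17.
Since 17 > 14, bidding 15 is strictly better here, so truthful bidding is not dominant.

No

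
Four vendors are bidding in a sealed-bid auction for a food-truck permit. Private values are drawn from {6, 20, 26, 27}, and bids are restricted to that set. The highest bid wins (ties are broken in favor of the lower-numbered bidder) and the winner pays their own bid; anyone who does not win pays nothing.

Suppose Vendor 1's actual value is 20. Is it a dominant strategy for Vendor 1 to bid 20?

No

Consider the case where Vendor 2 bids 6, Vendor 3 bids 6 and Vendor 4 bids 6.
Truthful bid 20: wins, pays 20, utility 20 - 20 = 0.
Bid 6 instead: wins, pays 6, utility 20 - 6 = 14.
Since 14 > 0, bidding 6 is strictly better here, so truthful bidding is not dominant.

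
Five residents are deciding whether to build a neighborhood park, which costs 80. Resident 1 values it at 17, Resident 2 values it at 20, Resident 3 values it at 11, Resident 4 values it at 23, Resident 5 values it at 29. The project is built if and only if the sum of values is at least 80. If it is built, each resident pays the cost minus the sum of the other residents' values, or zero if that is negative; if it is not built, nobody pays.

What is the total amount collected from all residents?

Total value 100 ≥ cost 80, so it is built.
Resident 1: others sum to 83; max(0, 80 - 83) = 0.
Resident 2: others sum to 80; max(0, 80 - 80) = 0.
Resident 3: others sum to 89; max(0, 80 - 89) = 0.
Resident 4: others sum to 77; max(0, 80 - 77) = 3.
Resident 5: others sum to 71; max(0, 80 - 71) = 9.
Total collected = 0 + 0 + 0 + 3 + 9 = 12.

12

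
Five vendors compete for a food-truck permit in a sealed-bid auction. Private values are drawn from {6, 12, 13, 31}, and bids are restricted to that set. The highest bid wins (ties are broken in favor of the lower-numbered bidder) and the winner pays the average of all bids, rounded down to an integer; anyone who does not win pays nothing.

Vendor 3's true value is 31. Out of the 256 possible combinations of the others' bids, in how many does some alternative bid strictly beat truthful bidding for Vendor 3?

36

Others bid (6, 6, 6, 6): truth gives 20; bid 12 gives 24 > 20. Violating.
Others bid (6, 6, 6, 12): truth gives 19; bid 12 gives 23 > 19. Violating.
Others bid (6, 6, 6, 13): truth gives 19; bid 13 gives 23 > 19. Violating.
Others bid (6, 6, 12, 6): truth gives 19; bid 12 gives 23 > 19. Violating.
Others bid (6, 6, 6, 31): truth gives 15; no alternative beats it.
Others bid (6, 6, 12, 31): truth gives 14; no alternative beats it.
(Checking all 256 profiles: 36 have a profitable deviation, 220 do not.)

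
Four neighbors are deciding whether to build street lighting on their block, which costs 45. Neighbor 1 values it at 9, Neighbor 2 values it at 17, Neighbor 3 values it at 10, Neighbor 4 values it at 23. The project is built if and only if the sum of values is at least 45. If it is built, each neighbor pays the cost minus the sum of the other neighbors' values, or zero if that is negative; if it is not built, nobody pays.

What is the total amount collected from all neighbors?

12

Total value 59 ≥ cost 45, so it is built.
Neighbor 1: others sum to 50; max(0, 45 - 50) = 0.
Neighbor 2: others sum to 42; max(0, 45 - 42) = 3.
Neighbor 3: others sum to 49; max(0, 45 - 49) = 0.
Neighbor 4: others sum to 36; max(0, 45 - 36) = 9.
Total collected = 0 + 3 + 0 + 9 = 12.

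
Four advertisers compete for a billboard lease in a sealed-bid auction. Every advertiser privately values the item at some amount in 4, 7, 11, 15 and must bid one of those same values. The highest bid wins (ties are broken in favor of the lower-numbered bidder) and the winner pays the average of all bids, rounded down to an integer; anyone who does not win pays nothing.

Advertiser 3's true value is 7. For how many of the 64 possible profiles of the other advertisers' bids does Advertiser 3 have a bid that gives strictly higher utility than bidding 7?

2

Others bid (4, 7, 4): truth gives 0; bid 11 gives 1 > 0. Violating.
Others bid (7, 4, 4): truth gives 0; bid 11 gives 1 > 0. Violating.
Others bid (4, 4, 4): truth gives 3; no alternative beats it.
Others bid (4, 4, 7): truth gives 2; no alternative beats it.
(Checking all 64 profiles: 2 have a profitable deviation, 62 do not.)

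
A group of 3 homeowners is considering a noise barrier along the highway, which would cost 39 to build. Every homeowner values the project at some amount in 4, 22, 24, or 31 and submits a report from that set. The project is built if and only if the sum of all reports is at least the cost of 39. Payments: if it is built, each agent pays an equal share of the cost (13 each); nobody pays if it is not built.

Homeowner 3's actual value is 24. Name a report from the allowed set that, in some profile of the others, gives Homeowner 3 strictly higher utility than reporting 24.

31

Suppose Homeowner 1 reports 4 and Homeowner 2 reports 4.
Report 24: project not built, utility 0.
Report 31: project built, pays 13, utility 24 - 13 = 11.
So reporting 31 beats truth here (11 > 0).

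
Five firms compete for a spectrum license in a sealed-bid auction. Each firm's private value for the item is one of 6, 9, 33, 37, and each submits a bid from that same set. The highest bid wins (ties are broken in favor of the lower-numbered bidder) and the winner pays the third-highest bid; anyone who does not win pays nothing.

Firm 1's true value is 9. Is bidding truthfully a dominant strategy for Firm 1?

Consider the case where Firm 2 bids 6, Firm 3 bids 6, Firm 4 bids 6 and Firm 5 bids 33.
Truthful bid 9: loses, pays 0, utility 0.
Bid 33 instead: wins, pays 6, utility 9 - 6 = 3.
Since 3 > 0, bidding 33 is strictly better here, so truthful bidding is not dominant.

No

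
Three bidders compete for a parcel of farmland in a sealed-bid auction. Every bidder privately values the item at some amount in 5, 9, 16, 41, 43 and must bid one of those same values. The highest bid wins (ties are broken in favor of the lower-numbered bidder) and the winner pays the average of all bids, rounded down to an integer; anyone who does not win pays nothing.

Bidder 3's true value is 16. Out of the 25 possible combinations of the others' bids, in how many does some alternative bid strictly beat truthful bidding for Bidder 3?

1

Others bid (5, 5): truth gives 8; bid 9 gives 10 > 8. Violating.
Others bid (5, 9): truth gives 6; no alternative beats it.
Others bid (5, 16): truth gives 0; no alternative beats it.
(Checking all 25 profiles: 1 has a profitable deviation, 24 do not.)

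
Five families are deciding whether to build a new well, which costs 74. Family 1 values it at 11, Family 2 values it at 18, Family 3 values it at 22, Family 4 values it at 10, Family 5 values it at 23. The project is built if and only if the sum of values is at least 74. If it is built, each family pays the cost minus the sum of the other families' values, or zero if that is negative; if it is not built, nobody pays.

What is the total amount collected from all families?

34

Total value 84 ≥ cost 74, so it is built.
Family 1: others sum to 73; max(0, 74 - 73) = 1.
Family 2: others sum to 66; max(0, 74 - 66) = 8.
Family 3: others sum to 62; max(0, 74 - 62) = 12.
Family 4: others sum to 74; max(0, 74 - 74) = 0.
Family 5: others sum to 61; max(0, 74 - 61) = 13.
Total collected = 1 + 8 + 12 + 0 + 13 = 34.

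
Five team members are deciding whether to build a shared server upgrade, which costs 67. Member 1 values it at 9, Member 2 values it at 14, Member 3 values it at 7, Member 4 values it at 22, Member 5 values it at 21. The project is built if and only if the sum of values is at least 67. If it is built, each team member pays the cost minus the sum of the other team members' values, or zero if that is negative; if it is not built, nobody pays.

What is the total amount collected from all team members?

Total value 73 ≥ cost 67, so it is built.
Member 1: others sum to 64; max(0, 67 - 64) = 3.
Member 2: others sum to 59; max(0, 67 - 59) = 8.
Member 3: others sum to 66; max(0, 67 - 66) = 1.
Member 4: others sum to 51; max(0, 67 - 51) = 16.
Member 5: others sum to 52; max(0, 67 - 52) = 15.
Total collected = 3 + 8 + 1 + 16 + 15 = 43.

43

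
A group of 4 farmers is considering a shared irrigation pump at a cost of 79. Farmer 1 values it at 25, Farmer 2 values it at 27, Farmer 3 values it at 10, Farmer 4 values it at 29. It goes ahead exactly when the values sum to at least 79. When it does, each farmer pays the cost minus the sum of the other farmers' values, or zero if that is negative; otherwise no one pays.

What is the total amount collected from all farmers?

45

Total value 91 ≥ cost 79, so it is built.
Farmer 1: others sum to 66; max(0, 79 - 66) = 13.
Farmer 2: others sum to 64; max(0, 79 - 64) = 15.
Farmer 3: others sum to 81; max(0, 79 - 81) = 0.
Farmer 4: others sum to 62; max(0, 79 - 62) = 17.
Total collected = 13 + 15 + 0 + 17 = 45.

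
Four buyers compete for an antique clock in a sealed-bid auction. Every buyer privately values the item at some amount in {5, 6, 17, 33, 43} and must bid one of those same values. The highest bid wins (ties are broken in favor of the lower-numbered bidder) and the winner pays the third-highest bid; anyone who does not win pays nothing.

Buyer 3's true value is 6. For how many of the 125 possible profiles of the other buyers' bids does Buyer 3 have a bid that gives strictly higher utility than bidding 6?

Others bid (5, 5, 17): truth gives 0; bid 17 gives 1 > 0. Violating.
Others bid (5, 5, 33): truth gives 0; bid 33 gives 1 > 0. Violating.
Others bid (5, 5, 43): truth gives 0; bid 43 gives 1 > 0. Violating.
Others bid (5, 6, 5): truth gives 0; bid 17 gives 1 > 0. Violating.
Others bid (5, 5, 5): truth gives 1; no alternative beats it.
Others bid (5, 5, 6): truth gives 1; no alternative beats it.
(Checking all 125 profiles: 9 have a profitable deviation, 116 do not.)

9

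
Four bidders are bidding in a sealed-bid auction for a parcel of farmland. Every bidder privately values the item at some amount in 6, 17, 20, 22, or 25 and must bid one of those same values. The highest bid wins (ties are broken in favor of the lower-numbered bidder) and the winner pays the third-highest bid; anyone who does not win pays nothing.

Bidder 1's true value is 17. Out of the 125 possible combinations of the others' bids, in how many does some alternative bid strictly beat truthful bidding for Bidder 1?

9

Others bid (6, 6, 20): truth gives 0; bid 20 gives 11 > 0. Violating.
Others bid (6, 6, 22): truth gives 0; bid 22 gives 11 > 0. Violating.
Others bid (6, 6, 25): truth gives 0; bid 25 gives 11 > 0. Violating.
Others bid (6, 20, 6): truth gives 0; bid 20 gives 11 > 0. Violating.
Others bid (6, 6, 6): truth gives 11; no alternative beats it.
Others bid (6, 6, 17): truth gives 11; no alternative beats it.
(Checking all 125 profiles: 9 have a profitable deviation, 116 do not.)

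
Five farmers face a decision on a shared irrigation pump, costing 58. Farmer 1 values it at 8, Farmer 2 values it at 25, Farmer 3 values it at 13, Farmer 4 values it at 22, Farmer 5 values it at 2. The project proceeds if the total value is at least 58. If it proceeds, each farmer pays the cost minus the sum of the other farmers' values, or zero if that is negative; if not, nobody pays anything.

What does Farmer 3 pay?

1

Total value 70 ≥ cost 58, so the project is built.
The other farmers' values sum to 57.
Cost minus that sum is 58 - 57 = 1.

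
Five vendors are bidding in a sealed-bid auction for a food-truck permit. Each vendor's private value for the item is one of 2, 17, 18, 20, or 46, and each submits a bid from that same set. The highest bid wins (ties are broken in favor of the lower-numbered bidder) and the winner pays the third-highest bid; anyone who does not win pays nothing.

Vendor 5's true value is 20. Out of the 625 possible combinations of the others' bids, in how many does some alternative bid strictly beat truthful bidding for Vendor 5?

Others bid (2, 2, 2, 20): truth gives 0; bid 46 gives 18 > 0. Violating.
Others bid (2, 2, 17, 20): truth gives 0; bid 46 gives 3 > 0. Violating.
Others bid (2, 2, 18, 20): truth gives 0; bid 46 gives 2 > 0. Violating.
Others bid (2, 2, 20, 2): truth gives 0; bid 46 gives 18 > 0. Violating.
Others bid (2, 2, 2, 2): truth gives 18; no alternative beats it.
Others bid (2, 2, 2, 17): truth gives 18; no alternative beats it.
(Checking all 625 profiles: 108 have a profitable deviation, 517 do not.)

108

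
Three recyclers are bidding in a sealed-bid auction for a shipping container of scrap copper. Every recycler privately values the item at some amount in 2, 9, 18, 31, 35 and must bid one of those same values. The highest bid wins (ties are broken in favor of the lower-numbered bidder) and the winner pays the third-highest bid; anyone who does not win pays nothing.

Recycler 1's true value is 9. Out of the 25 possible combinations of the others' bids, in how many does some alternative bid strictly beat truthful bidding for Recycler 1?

Others bid (2, 18): truth gives 0; bid 18 gives 7 > 0. Violating.
Others bid (2, 31): truth gives 0; bid 31 gives 7 > 0. Violating.
Others bid (2, 35): truth gives 0; bid 35 gives 7 > 0. Violating.
Others bid (18, 2): truth gives 0; bid 18 gives 7 > 0. Violating.
Others bid (2, 2): truth gives 7; no alternative beats it.
Others bid (2, 9): truth gives 7; no alternative beats it.
(Checking all 25 profiles: 6 have a profitable deviation, 19 do not.)

6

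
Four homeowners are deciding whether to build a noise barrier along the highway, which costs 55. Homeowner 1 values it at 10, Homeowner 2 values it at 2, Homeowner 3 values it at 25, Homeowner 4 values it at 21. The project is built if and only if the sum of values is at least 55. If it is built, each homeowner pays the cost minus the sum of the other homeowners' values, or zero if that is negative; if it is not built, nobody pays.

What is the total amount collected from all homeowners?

Total value 58 ≥ cost 55, so it is built.
Homeowner 1: others sum to 48; max(0, 55 - 48) = 7.
Homeowner 2: others sum to 56; max(0, 55 - 56) = 0.
Homeowner 3: others sum to 33; max(0, 55 - 33) = 22.
Homeowner 4: others sum to 37; max(0, 55 - 37) = 18.
Total collected = 7 + 0 + 22 + 18 = 47.

47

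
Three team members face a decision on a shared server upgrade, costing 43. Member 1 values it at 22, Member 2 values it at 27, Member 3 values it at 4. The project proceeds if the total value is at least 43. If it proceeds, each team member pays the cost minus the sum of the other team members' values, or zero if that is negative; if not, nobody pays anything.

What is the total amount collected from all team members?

29

Total value 53 ≥ cost 43, so it is built.
Member 1: others sum to 31; max(0, 43 - 31) = 12.
Member 2: others sum to 26; max(0, 43 - 26) = 17.
Member 3: others sum to 49; max(0, 43 - 49) = 0.
Total collected = 12 + 17 + 0 = 29.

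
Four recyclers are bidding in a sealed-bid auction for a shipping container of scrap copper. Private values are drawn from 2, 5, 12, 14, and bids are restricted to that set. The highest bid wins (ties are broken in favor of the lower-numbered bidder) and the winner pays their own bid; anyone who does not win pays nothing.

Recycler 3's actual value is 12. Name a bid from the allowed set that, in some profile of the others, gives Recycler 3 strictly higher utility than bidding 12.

Suppose Recycler 1 bids 2, Recycler 2 bids 2 and Recycler 4 bids 2.
Bid 12: wins, pays 12, utility 12 - 12 = 0.
Bid 5: wins, pays 5, utility 12 - 5 = 7.
So bidding 5 beats truth here (7 > 0).

5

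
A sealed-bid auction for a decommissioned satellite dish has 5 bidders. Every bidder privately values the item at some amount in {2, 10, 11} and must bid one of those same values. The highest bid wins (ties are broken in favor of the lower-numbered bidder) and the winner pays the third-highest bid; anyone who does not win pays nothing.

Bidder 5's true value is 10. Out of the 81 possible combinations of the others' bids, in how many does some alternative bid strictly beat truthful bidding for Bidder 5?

Others bid (2, 2, 2, 10): truth gives 0; bid 11 gives 8 > 0. Violating.
Others bid (2, 2, 10, 2): truth gives 0; bid 11 gives 8 > 0. Violating.
Others bid (2, 10, 2, 2): truth gives 0; bid 11 gives 8 > 0. Violating.
Others bid (10, 2, 2, 2): truth gives 0; bid 11 gives 8 > 0. Violating.
Others bid (2, 2, 2, 2): truth gives 8; no alternative beats it.
Others bid (2, 2, 2, 11): truth gives 0; no alternative beats it.
(Checking all 81 profiles: 4 have a profitable deviation, 77 do not.)

4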